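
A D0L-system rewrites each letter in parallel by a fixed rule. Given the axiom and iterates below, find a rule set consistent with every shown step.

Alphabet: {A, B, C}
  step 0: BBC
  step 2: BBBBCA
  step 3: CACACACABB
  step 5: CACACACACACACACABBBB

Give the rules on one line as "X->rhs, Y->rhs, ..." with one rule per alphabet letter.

  step 2 ⇒ step 3: BBBBCA ⇒ CA·CA·CA·CA·B·B
    A ↦ B
    B ↦ CA
    C ↦ B

A->B, B->CA, C->B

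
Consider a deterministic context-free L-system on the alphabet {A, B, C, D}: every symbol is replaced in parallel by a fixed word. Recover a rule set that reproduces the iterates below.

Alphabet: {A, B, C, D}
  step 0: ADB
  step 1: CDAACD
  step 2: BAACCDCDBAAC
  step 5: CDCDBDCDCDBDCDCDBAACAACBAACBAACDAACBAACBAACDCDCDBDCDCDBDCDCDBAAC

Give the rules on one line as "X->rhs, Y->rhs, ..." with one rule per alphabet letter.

  step 1 ⇒ step 2: CDAACD ⇒ B·AAC·CD·CD·B·AAC
    A ↦ CD
    C ↦ B
    D ↦ AAC
  step 0 ⇒ step 1: ADB ⇒ CD·AAC·D
    B ↦ D

A->CD, B->D, C->B, D->AAC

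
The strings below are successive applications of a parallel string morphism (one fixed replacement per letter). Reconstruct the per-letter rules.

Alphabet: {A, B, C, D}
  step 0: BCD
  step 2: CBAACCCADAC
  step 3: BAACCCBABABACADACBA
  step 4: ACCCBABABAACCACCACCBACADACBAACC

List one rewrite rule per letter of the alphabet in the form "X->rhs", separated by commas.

A->C, B->AC, C->BA, D->ADA

  step 3 ⇒ step 4: BAACCCBABABACADACBA ⇒ AC·C·C·BA·BA·BA·AC·C·AC·C·AC·C·BA·C·ADA·C·BA·AC·C
    A ↦ C
    B ↦ AC
    C ↦ BA
    D ↦ ADA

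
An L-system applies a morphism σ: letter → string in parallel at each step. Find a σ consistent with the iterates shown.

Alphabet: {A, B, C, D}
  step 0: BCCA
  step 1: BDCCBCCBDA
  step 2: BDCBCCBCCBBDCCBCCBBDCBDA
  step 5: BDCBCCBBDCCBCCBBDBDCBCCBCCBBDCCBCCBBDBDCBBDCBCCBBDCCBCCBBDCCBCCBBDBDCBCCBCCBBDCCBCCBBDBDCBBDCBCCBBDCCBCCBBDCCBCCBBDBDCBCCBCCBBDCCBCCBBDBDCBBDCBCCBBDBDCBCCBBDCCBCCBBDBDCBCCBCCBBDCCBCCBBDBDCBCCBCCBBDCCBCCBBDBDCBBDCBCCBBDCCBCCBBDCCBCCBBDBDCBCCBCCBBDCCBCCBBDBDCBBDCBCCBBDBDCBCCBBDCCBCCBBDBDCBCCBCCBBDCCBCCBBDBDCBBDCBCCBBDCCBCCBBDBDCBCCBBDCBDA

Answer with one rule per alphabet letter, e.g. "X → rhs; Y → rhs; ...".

  step 1 ⇒ step 2: BDCCBCCBDA ⇒ BD·CB·CCB·CCB·BD·CCB·CCB·BD·CB·DA
    A ↦ DA
    B ↦ BD
    C ↦ CCB
    D ↦ CB

A->DA, B->BD, C->CCB, D->CB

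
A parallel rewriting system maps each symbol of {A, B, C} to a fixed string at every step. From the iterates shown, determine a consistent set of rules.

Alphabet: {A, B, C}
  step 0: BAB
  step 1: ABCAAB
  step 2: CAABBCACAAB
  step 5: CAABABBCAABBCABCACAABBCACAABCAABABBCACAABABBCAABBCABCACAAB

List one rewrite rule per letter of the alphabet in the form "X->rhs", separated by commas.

  step 1 ⇒ step 2: ABCAAB ⇒ CA·AB·B·CA·CA·AB
    A ↦ CA
    B ↦ AB
    C ↦ B

A->CA, B->AB, C->B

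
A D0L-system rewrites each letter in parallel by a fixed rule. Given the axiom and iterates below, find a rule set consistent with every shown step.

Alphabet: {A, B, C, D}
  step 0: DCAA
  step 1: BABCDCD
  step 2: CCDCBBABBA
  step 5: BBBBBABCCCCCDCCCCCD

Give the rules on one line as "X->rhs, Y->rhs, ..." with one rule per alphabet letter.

A->CD, B->C, C->B, D->BA

  step 1 ⇒ step 2: BABCDCD ⇒ C·CD·C·B·BA·B·BA
    A ↦ CD
    B ↦ C
    C ↦ B
    D ↦ BA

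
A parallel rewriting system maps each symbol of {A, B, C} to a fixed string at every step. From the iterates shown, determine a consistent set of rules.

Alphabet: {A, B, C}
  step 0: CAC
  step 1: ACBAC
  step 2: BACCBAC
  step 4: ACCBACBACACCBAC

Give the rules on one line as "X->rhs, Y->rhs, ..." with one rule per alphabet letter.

A->B, B->C, C->AC

  step 1 ⇒ step 2: ACBAC ⇒ B·AC·C·B·AC
    A ↦ B
    B ↦ C
    C ↦ AC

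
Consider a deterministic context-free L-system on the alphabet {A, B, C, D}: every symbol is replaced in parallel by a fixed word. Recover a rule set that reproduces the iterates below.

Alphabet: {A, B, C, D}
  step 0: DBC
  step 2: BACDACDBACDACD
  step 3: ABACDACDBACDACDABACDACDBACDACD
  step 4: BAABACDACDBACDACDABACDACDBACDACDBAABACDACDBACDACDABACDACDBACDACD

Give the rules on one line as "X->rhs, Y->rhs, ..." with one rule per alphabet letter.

A->BA, B->A, C->CD, D->ACD

  step 3 ⇒ step 4: ABACDACDBACDACDABACDACDBACDACD ⇒ BA·A·BA·CD·ACD·BA·CD·ACD·A·BA·CD·ACD·BA·CD·ACD·BA·A·BA·CD·ACD·BA·CD·ACD·A·BA·CD·ACD·BA·CD·ACD
    A ↦ BA
    B ↦ A
    C ↦ CD
    D ↦ ACD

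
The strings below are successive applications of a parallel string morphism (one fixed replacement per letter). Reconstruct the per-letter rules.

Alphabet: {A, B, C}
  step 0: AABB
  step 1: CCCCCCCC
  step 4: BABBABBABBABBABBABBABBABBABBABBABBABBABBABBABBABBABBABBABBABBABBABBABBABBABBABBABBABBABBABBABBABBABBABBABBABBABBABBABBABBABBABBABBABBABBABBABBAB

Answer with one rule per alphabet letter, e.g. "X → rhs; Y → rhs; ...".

A->CC, B->CC, C->BAB

  step 0 ⇒ step 1: AABB ⇒ CC·CC·CC·CC
    A ↦ CC
    B ↦ CC
    C ↦ BAB  (constrained at step 1)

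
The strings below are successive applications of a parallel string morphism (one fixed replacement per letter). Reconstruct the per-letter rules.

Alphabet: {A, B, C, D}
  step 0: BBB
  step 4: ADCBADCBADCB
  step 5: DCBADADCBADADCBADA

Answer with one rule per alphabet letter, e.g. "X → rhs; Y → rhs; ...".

A->DC, B->A, C->AD, D->B

  step 4 ⇒ step 5: ADCBADCBADCB ⇒ DC·B·AD·A·DC·B·AD·A·DC·B·AD·A
    A ↦ DC
    B ↦ A
    C ↦ AD
    D ↦ B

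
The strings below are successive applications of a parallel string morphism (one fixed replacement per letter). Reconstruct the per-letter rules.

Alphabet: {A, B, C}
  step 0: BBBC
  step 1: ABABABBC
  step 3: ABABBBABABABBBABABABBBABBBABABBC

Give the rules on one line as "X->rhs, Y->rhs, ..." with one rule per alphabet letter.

  step 0 ⇒ step 1: BBBC ⇒ AB·AB·AB·BC
    B ↦ AB
    C ↦ BC
    A ↦ BB  (constrained at step 1)

A->BB, B->AB, C->BC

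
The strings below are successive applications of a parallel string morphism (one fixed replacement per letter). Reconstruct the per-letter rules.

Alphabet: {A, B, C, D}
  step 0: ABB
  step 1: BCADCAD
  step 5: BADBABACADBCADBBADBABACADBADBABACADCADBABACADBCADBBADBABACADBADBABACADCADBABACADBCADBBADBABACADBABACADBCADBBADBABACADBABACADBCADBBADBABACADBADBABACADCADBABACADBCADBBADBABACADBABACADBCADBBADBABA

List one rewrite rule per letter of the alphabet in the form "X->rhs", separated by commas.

A->B, B->CAD, C->BAD, D->ABA

  step 0 ⇒ step 1: ABB ⇒ B·CAD·CAD
    A ↦ B
    B ↦ CAD
    C ↦ BAD  (constrained at step 1)
    D ↦ ABA  (constrained at step 1)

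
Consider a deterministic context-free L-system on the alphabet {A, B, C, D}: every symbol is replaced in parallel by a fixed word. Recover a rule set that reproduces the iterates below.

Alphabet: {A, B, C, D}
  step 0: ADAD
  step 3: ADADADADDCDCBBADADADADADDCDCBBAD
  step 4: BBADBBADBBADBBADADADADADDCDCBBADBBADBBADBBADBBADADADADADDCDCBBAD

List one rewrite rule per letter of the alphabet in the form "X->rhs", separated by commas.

  step 3 ⇒ step 4: ADADADADDCDCBBADADADADADDCDCBBAD ⇒ BB·AD·BB·AD·BB·AD·BB·AD·AD·AD·AD·AD·DC·DC·BB·AD·BB·AD·BB·AD·BB·AD·BB·AD·AD·AD·AD·AD·DC·DC·BB·AD
    A ↦ BB
    B ↦ DC
    C ↦ AD
    D ↦ AD

A->BB, B->DC, C->AD, D->AD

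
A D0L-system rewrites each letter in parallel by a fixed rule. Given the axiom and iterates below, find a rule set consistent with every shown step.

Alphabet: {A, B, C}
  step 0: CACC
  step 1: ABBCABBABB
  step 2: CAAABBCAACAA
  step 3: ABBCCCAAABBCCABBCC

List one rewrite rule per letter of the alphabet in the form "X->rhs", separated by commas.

  step 2 ⇒ step 3: CAAABBCAACAA ⇒ ABB·C·C·C·A·A·ABB·C·C·ABB·C·C
    A ↦ C
    B ↦ A
    C ↦ ABB

A->C, B->A, C->ABB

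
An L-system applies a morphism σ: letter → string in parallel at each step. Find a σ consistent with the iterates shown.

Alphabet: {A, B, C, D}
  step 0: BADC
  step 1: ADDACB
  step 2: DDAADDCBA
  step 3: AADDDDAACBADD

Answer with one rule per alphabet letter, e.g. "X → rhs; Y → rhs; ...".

A->DD, B->A, C->CB, D->A

  step 2 ⇒ step 3: DDAADDCBA ⇒ A·A·DD·DD·A·A·CB·A·DD
    A ↦ DD
    B ↦ A
    C ↦ CB
    D ↦ A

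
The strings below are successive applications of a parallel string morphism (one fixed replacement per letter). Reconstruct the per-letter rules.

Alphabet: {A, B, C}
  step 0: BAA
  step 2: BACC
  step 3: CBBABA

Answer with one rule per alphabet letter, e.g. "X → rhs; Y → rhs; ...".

  step 2 ⇒ step 3: BACC ⇒ C·B·BA·BA
    A ↦ B
    B ↦ C
    C ↦ BA

A->B, B->C, C->BA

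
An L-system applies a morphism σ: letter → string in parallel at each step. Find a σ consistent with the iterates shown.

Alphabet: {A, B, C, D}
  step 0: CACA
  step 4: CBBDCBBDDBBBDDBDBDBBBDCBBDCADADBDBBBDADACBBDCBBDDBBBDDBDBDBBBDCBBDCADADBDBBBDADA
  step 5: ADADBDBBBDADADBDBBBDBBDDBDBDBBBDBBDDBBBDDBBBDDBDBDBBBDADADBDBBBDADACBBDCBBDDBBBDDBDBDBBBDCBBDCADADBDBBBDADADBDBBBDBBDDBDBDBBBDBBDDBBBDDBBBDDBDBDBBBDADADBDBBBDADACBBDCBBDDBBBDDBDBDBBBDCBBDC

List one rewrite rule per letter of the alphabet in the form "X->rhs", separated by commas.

A->C, B->DB, C->ADA, D->BBD

  step 4 ⇒ step 5: CBBDCBBDDBBBDDBDBDBBBDCBBDCADADBDBBBDADACBBDCBBDDBBBDDBDBDBBBDCBBDCADADBDBBBDADA ⇒ ADA·DB·DB·BBD·ADA·DB·DB·BBD·BBD·DB·DB·DB·BBD·BBD·DB·BBD·DB·BBD·DB·DB·DB·BBD·ADA·DB·DB·BBD·ADA·C·BBD·C·BBD·DB·BBD·DB·DB·DB·BBD·C·BBD·C·ADA·DB·DB·BBD·ADA·DB·DB·BBD·BBD·DB·DB·DB·BBD·BBD·DB·BBD·DB·BBD·DB·DB·DB·BBD·ADA·DB·DB·BBD·ADA·C·BBD·C·BBD·DB·BBD·DB·DB·DB·BBD·C·BBD·C
    A ↦ C
    B ↦ DB
    C ↦ ADA
    D ↦ BBD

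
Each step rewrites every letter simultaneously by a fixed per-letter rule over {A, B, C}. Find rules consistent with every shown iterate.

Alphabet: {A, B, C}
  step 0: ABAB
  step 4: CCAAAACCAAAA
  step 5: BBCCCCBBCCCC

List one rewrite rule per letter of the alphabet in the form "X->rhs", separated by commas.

  step 4 ⇒ step 5: CCAAAACCAAAA ⇒ B·B·C·C·C·C·B·B·C·C·C·C
    A ↦ C
    C ↦ B
    B ↦ AA  (constrained at step 0)

A->C, B->AA, C->B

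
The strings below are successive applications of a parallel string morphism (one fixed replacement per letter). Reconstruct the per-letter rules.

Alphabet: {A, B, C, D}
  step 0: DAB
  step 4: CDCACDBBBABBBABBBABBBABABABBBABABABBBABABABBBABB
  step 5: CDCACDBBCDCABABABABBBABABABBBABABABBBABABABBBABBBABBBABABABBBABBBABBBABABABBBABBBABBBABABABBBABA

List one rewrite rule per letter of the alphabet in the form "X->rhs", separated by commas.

  step 4 ⇒ step 5: CDCACDBBBABBBABBBABBBABABABBBABABABBBABABABBBABB ⇒ CD·CA·CD·BB·CD·CA·BA·BA·BA·BB·BA·BA·BA·BB·BA·BA·BA·BB·BA·BA·BA·BB·BA·BB·BA·BB·BA·BA·BA·BB·BA·BB·BA·BB·BA·BA·BA·BB·BA·BB·BA·BB·BA·BA·BA·BB·BA·BA
    A ↦ BB
    B ↦ BA
    C ↦ CD
    D ↦ CA

A->BB, B->BA, C->CD, D->CA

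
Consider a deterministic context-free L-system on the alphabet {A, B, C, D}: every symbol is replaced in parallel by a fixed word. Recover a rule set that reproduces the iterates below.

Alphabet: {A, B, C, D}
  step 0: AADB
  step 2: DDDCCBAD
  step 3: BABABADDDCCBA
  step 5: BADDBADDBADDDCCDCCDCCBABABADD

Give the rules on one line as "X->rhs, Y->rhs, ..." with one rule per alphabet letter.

  step 2 ⇒ step 3: DDDCCBAD ⇒ BA·BA·BA·D·D·DC·C·BA
    A ↦ C
    B ↦ DC
    C ↦ D
    D ↦ BA

A->C, B->DC, C->D, D->BA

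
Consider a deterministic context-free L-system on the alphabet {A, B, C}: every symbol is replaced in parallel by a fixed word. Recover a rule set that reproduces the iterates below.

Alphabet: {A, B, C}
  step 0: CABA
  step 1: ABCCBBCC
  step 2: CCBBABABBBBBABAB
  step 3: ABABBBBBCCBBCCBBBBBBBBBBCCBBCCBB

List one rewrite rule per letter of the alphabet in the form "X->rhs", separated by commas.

  step 2 ⇒ step 3: CCBBABABBBBBABAB ⇒ AB·AB·BB·BB·CC·BB·CC·BB·BB·BB·BB·BB·CC·BB·CC·BB
    A ↦ CC
    B ↦ BB
    C ↦ AB

A->CC, B->BB, C->AB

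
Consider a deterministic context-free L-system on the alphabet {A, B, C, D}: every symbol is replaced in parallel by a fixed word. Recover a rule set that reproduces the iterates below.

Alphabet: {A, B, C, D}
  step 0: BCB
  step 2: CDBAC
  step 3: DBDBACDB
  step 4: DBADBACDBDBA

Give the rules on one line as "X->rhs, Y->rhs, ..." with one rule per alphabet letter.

  step 3 ⇒ step 4: DBDBACDB ⇒ DB·A·DB·A·C·DB·DB·A
    A ↦ C
    B ↦ A
    C ↦ DB
    D ↦ DB

A->C, B->A, C->DB, D->DB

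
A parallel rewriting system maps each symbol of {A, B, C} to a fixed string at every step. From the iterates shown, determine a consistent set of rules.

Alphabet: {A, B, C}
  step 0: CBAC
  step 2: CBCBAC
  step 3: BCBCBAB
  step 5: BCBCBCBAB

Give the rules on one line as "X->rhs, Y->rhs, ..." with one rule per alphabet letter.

  step 2 ⇒ step 3: CBCBAC ⇒ B·C·B·C·BA·B
    A ↦ BA
    B ↦ C
    C ↦ B

A->BA, B->C, C->B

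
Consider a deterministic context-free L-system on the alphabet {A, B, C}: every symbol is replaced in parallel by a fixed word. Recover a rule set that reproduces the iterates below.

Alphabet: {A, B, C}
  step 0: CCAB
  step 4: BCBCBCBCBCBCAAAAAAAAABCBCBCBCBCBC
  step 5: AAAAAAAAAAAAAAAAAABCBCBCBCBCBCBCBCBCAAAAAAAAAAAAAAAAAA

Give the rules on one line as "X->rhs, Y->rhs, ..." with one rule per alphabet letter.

A->BC, B->AA, C->A

  step 4 ⇒ step 5: BCBCBCBCBCBCAAAAAAAAABCBCBCBCBCBC ⇒ AA·A·AA·A·AA·A·AA·A·AA·A·AA·A·BC·BC·BC·BC·BC·BC·BC·BC·BC·AA·A·AA·A·AA·A·AA·A·AA·A·AA·A
    A ↦ BC
    B ↦ AA
    C ↦ A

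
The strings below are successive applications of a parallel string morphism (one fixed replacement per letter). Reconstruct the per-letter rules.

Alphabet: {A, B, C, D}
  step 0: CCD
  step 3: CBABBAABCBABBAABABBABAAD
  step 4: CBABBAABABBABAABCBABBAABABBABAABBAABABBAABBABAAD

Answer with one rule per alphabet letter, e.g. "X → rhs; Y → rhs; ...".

A->BA, B->AB, C->CB, D->AD

  step 3 ⇒ step 4: CBABBAABCBABBAABABBABAAD ⇒ CB·AB·BA·AB·AB·BA·BA·AB·CB·AB·BA·AB·AB·BA·BA·AB·BA·AB·AB·BA·AB·BA·BA·AD
    A ↦ BA
    B ↦ AB
    C ↦ CB
    D ↦ AD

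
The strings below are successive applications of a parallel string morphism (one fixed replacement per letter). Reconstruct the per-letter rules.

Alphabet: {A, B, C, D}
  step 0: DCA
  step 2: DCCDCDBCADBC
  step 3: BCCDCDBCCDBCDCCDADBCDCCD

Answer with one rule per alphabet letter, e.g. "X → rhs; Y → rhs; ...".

A->AD, B->DC, C->CD, D->BC

  step 2 ⇒ step 3: DCCDCDBCADBC ⇒ BC·CD·CD·BC·CD·BC·DC·CD·AD·BC·DC·CD
    A ↦ AD
    B ↦ DC
    C ↦ CD
    D ↦ BC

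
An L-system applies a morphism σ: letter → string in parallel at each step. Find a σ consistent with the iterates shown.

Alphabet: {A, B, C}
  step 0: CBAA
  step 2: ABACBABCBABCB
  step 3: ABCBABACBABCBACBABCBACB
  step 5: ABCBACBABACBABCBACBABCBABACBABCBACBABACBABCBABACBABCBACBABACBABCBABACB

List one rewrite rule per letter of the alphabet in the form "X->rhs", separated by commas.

  step 2 ⇒ step 3: ABACBABCBABCB ⇒ AB·CB·AB·A·CB·AB·CB·A·CB·AB·CB·A·CB
    A ↦ AB
    B ↦ CB
    C ↦ A

A->AB, B->CB, C->A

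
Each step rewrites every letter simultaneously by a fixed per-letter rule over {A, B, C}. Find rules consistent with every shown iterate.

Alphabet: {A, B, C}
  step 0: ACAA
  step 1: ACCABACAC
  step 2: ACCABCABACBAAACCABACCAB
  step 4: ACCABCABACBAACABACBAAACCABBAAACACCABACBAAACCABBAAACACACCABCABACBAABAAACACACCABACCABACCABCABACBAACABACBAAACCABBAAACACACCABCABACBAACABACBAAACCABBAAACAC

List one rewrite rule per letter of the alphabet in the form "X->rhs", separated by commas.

A->AC, B->BAA, C->CAB

  step 1 ⇒ step 2: ACCABACAC ⇒ AC·CAB·CAB·AC·BAA·AC·CAB·AC·CAB
    A ↦ AC
    B ↦ BAA
    C ↦ CAB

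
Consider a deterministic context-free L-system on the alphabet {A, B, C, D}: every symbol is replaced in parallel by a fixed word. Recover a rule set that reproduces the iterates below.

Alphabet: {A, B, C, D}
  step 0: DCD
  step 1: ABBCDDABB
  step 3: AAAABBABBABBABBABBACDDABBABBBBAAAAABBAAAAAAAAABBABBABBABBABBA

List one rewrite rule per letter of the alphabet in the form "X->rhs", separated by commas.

A->BBA, B->AA, C->CDD, D->ABB

  step 0 ⇒ step 1: DCD ⇒ ABB·CDD·ABB
    C ↦ CDD
    D ↦ ABB
    A ↦ BBA  (constrained at step 1)
    B ↦ AA  (constrained at step 1)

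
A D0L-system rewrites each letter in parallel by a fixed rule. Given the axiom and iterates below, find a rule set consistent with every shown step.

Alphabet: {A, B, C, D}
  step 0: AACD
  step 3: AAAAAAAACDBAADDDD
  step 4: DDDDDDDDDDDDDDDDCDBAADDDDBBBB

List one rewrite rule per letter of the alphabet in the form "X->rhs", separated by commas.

  step 3 ⇒ step 4: AAAAAAAACDBAADDDD ⇒ DD·DD·DD·DD·DD·DD·DD·DD·CD·B·AA·DD·DD·B·B·B·B
    A ↦ DD
    B ↦ AA
    C ↦ CD
    D ↦ B

A->DD, B->AA, C->CD, D->B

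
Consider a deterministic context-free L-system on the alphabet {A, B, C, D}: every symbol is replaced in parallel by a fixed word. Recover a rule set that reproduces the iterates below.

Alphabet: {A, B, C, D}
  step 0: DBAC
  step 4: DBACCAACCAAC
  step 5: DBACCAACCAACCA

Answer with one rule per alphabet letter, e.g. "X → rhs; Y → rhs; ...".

A->C, B->AC, C->A, D->DB

  step 4 ⇒ step 5: DBACCAACCAAC ⇒ DB·AC·C·A·A·C·C·A·A·C·C·A
    A ↦ C
    B ↦ AC
    C ↦ A
    D ↦ DB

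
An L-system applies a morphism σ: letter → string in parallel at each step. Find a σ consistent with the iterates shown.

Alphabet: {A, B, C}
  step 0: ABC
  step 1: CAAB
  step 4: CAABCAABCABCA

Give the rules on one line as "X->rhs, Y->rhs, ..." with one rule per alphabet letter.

  step 0 ⇒ step 1: ABC ⇒ CA·A·B
    A ↦ CA
    B ↦ A
    C ↦ B

A->CA, B->A, C->B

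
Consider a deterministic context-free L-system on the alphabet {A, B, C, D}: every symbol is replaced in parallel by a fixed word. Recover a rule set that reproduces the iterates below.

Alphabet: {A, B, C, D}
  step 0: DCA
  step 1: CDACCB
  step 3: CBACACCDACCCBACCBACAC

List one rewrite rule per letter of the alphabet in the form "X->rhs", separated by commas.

  step 0 ⇒ step 1: DCA ⇒ CD·AC·CB
    A ↦ CB
    C ↦ AC
    D ↦ CD
    B ↦ C  (constrained at step 1)

A->CB, B->C, C->AC, D->CD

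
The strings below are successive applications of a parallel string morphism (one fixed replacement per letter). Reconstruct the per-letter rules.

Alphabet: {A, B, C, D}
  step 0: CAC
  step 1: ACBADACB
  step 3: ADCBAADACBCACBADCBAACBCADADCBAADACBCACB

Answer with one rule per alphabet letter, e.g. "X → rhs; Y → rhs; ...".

  step 0 ⇒ step 1: CAC ⇒ ACB·AD·ACB
    A ↦ AD
    C ↦ ACB
    B ↦ C  (constrained at step 1)
    D ↦ CBA  (constrained at step 1)

A->AD, B->C, C->ACB, D->CBA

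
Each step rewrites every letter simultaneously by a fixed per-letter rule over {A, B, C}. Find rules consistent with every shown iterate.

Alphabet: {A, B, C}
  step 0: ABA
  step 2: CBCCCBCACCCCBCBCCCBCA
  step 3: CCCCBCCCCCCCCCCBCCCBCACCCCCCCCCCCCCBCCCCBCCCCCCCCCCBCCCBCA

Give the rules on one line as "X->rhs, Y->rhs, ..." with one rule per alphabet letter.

A->BCA, B->CB, C->CCC

  step 2 ⇒ step 3: CBCCCBCACCCCBCBCCCBCA ⇒ CCC·CB·CCC·CCC·CCC·CB·CCC·BCA·CCC·CCC·CCC·CCC·CB·CCC·CB·CCC·CCC·CCC·CB·CCC·BCA
    A ↦ BCA
    B ↦ CB
    C ↦ CCC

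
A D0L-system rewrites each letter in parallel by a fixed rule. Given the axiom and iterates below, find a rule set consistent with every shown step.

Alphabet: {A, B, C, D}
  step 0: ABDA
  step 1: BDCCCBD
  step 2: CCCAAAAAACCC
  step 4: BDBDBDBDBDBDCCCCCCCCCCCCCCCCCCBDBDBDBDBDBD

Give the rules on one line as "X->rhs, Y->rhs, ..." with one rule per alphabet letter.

A->BD, B->CC, C->AA, D->C

  step 1 ⇒ step 2: BDCCCBD ⇒ CC·C·AA·AA·AA·CC·C
    B ↦ CC
    C ↦ AA
    D ↦ C
  step 0 ⇒ step 1: ABDA ⇒ BD·CC·C·BD
    A ↦ BD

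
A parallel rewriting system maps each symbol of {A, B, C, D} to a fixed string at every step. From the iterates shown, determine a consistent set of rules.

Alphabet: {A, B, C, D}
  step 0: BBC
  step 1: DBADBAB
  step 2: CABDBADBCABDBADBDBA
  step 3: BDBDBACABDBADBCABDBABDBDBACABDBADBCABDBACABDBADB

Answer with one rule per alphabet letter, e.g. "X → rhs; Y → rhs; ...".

A->DB, B->DBA, C->B, D->CAB

  step 2 ⇒ step 3: CABDBADBCABDBADBDBA ⇒ B·DB·DBA·CAB·DBA·DB·CAB·DBA·B·DB·DBA·CAB·DBA·DB·CAB·DBA·CAB·DBA·DB
    A ↦ DB
    B ↦ DBA
    C ↦ B
    D ↦ CAB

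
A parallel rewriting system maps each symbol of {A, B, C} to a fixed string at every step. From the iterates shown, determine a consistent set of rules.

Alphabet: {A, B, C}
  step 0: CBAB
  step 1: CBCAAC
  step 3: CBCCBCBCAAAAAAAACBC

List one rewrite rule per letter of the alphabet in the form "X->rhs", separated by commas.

  step 0 ⇒ step 1: CBAB ⇒ CB·C·AA·C
    A ↦ AA
    B ↦ C
    C ↦ CB

A->AA, B->C, C->CB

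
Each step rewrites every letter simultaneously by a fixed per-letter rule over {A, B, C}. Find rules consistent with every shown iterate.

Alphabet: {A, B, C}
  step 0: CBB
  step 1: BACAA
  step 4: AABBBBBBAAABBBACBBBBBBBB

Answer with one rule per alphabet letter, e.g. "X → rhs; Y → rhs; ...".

  step 0 ⇒ step 1: CBB ⇒ BAC·A·A
    B ↦ A
    C ↦ BAC
    A ↦ BB  (constrained at step 1)

A->BB, B->A, C->BAC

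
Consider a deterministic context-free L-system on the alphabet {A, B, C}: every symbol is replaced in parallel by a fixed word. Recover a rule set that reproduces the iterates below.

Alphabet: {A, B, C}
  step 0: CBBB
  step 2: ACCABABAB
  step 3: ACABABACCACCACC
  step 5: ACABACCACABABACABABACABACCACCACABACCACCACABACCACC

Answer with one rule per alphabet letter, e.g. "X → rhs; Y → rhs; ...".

A->AC, B->C, C->AB

  step 2 ⇒ step 3: ACCABABAB ⇒ AC·AB·AB·AC·C·AC·C·AC·C
    A ↦ AC
    B ↦ C
    C ↦ AB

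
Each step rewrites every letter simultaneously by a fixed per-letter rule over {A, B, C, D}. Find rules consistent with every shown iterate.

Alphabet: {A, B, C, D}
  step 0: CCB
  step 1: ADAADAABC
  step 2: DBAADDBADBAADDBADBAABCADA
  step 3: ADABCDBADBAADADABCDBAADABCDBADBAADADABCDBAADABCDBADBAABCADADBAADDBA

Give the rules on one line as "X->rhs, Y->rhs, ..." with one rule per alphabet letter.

A->DBA, B->ABC, C->ADA, D->AD

  step 2 ⇒ step 3: DBAADDBADBAADDBADBAABCADA ⇒ AD·ABC·DBA·DBA·AD·AD·ABC·DBA·AD·ABC·DBA·DBA·AD·AD·ABC·DBA·AD·ABC·DBA·DBA·ABC·ADA·DBA·AD·DBA
    A ↦ DBA
    B ↦ ABC
    C ↦ ADA
    D ↦ AD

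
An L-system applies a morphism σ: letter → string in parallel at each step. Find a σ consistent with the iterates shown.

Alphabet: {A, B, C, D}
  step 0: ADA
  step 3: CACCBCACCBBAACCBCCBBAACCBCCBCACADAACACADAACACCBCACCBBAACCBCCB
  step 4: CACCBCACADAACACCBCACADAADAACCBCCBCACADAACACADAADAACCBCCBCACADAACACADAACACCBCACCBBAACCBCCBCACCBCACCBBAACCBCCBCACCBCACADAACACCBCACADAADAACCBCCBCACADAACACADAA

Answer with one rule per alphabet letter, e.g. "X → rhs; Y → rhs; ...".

  step 3 ⇒ step 4: CACCBCACCBBAACCBCCBBAACCBCCBCACADAACACADAACACCBCACCBBAACCBCCB ⇒ CA·CCB·CA·CA·DAA·CA·CCB·CA·CA·DAA·DAA·CCB·CCB·CA·CA·DAA·CA·CA·DAA·DAA·CCB·CCB·CA·CA·DAA·CA·CA·DAA·CA·CCB·CA·CCB·BAA·CCB·CCB·CA·CCB·CA·CCB·BAA·CCB·CCB·CA·CCB·CA·CA·DAA·CA·CCB·CA·CA·DAA·DAA·CCB·CCB·CA·CA·DAA·CA·CA·DAA
    A ↦ CCB
    B ↦ DAA
    C ↦ CA
    D ↦ BAA

A->CCB, B->DAA, C->CA, D->BAA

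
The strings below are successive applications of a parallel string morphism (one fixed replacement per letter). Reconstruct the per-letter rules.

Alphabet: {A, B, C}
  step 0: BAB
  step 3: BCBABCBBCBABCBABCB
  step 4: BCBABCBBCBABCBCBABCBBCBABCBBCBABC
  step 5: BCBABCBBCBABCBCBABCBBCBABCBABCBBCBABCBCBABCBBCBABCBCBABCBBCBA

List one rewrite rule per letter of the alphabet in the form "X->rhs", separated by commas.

  step 4 ⇒ step 5: BCBABCBBCBABCBCBABCBBCBABCBBCBABC ⇒ BC·BA·BC·B·BC·BA·BC·BC·BA·BC·B·BC·BA·BC·BA·BC·B·BC·BA·BC·BC·BA·BC·B·BC·BA·BC·BC·BA·BC·B·BC·BA
    A ↦ B
    B ↦ BC
    C ↦ BA

A->B, B->BC, C->BA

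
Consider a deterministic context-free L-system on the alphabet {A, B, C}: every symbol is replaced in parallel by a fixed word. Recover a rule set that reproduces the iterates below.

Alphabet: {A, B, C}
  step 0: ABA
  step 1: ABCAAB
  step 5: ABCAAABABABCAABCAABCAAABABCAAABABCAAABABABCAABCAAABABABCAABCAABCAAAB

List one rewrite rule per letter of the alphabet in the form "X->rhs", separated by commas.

  step 0 ⇒ step 1: ABA ⇒ AB·CA·AB
    A ↦ AB
    B ↦ CA
    C ↦ A  (constrained at step 1)

A->AB, B->CA, C->A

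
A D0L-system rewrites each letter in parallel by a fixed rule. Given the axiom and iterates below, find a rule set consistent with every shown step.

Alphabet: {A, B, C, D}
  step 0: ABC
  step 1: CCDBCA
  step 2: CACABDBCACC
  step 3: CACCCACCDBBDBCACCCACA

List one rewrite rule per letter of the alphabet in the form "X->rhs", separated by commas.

  step 2 ⇒ step 3: CACABDBCACC ⇒ CA·CC·CA·CC·DB·B·DB·CA·CC·CA·CA
    A ↦ CC
    B ↦ DB
    C ↦ CA
    D ↦ B

A->CC, B->DB, C->CA, D->B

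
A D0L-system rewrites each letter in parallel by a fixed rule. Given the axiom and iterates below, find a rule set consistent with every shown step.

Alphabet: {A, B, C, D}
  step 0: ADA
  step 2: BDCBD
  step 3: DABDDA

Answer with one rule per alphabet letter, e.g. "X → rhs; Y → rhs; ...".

  step 2 ⇒ step 3: BDCBD ⇒ D·A·BD·D·A
    B ↦ D
    C ↦ BD
    D ↦ A
    A ↦ C  (constrained at step 0)

A->C, B->D, C->BD, D->A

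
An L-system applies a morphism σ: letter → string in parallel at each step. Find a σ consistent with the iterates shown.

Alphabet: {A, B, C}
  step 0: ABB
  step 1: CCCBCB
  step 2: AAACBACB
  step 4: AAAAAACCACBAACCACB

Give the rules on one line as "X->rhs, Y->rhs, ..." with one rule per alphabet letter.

  step 1 ⇒ step 2: CCCBCB ⇒ A·A·A·CB·A·CB
    B ↦ CB
    C ↦ A
  step 0 ⇒ step 1: ABB ⇒ CC·CB·CB
    A ↦ CC

A->CC, B->CB, C->A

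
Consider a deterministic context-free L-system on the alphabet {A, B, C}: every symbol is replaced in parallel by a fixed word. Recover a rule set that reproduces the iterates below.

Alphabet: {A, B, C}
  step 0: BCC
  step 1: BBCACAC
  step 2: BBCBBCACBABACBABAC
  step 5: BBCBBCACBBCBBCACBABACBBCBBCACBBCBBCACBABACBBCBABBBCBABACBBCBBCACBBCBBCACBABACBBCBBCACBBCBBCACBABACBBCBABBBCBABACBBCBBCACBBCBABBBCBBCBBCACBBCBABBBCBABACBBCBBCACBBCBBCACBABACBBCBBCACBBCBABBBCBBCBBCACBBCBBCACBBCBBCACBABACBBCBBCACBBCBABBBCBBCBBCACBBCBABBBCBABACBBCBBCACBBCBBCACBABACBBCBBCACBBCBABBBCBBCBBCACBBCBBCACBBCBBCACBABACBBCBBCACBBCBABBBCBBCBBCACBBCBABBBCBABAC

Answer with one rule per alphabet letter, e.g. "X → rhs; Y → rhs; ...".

  step 1 ⇒ step 2: BBCACAC ⇒ BBC·BBC·AC·BAB·AC·BAB·AC
    A ↦ BAB
    B ↦ BBC
    C ↦ AC

A->BAB, B->BBC, C->AC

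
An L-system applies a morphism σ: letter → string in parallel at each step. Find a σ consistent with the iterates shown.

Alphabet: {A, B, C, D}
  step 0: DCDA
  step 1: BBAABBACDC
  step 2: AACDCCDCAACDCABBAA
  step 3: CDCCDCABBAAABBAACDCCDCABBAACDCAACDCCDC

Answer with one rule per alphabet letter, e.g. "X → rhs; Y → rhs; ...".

  step 2 ⇒ step 3: AACDCCDCAACDCABBAA ⇒ CDC·CDC·A·BBA·A·A·BBA·A·CDC·CDC·A·BBA·A·CDC·A·A·CDC·CDC
    A ↦ CDC
    B ↦ A
    C ↦ A
    D ↦ BBA

A->CDC, B->A, C->A, D->BBA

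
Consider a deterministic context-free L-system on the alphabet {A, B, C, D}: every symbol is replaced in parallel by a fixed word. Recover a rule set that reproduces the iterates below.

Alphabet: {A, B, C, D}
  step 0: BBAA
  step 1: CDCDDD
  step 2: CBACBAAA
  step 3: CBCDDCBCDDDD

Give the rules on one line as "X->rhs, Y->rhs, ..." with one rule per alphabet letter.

  step 2 ⇒ step 3: CBACBAAA ⇒ CB·CD·D·CB·CD·D·D·D
    A ↦ D
    B ↦ CD
    C ↦ CB
  step 1 ⇒ step 2: CDCDDD ⇒ CB·A·CB·A·A·A
    D ↦ A

A->D, B->CD, C->CB, D->A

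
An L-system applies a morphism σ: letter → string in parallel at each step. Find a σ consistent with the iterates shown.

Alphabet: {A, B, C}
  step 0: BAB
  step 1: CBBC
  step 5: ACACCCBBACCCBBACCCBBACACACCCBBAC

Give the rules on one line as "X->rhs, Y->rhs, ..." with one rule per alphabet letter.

A->BB, B->C, C->AC

  step 0 ⇒ step 1: BAB ⇒ C·BB·C
    A ↦ BB
    B ↦ C
    C ↦ AC  (constrained at step 1)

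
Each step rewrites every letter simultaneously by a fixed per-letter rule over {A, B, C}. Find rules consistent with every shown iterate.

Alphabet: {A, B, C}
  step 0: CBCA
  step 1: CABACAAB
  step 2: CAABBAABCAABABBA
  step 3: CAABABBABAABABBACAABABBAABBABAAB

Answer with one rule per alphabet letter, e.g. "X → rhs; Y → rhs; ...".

A->AB, B->BA, C->CA

  step 2 ⇒ step 3: CAABBAABCAABABBA ⇒ CA·AB·AB·BA·BA·AB·AB·BA·CA·AB·AB·BA·AB·BA·BA·AB
    A ↦ AB
    B ↦ BA
    C ↦ CA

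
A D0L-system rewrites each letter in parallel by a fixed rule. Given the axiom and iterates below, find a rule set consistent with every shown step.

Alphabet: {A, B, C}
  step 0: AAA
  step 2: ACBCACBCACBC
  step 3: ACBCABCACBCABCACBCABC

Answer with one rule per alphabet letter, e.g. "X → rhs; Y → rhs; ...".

  step 2 ⇒ step 3: ACBCACBCACBC ⇒ AC·BC·A·BC·AC·BC·A·BC·AC·BC·A·BC
    A ↦ AC
    B ↦ A
    C ↦ BC

A->AC, B->A, C->BC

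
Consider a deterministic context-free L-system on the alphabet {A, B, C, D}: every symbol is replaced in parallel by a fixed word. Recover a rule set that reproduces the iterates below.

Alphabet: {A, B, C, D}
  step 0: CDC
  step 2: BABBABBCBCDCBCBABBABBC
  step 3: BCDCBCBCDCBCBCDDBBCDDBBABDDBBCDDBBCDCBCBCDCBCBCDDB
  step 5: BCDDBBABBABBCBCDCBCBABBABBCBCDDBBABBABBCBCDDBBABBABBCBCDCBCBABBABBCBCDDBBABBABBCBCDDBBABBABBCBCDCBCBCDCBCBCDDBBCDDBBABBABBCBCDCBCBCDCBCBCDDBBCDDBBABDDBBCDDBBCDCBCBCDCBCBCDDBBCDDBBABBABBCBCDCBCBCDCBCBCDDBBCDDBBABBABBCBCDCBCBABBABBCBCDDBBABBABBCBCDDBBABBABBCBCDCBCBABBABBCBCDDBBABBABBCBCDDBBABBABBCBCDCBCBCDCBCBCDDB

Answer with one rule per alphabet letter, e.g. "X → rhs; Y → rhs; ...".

A->DC, B->BC, C->DDB, D->BAB

  step 2 ⇒ step 3: BABBABBCBCDCBCBABBABBC ⇒ BC·DC·BC·BC·DC·BC·BC·DDB·BC·DDB·BAB·DDB·BC·DDB·BC·DC·BC·BC·DC·BC·BC·DDB
    A ↦ DC
    B ↦ BC
    C ↦ DDB
    D ↦ BAB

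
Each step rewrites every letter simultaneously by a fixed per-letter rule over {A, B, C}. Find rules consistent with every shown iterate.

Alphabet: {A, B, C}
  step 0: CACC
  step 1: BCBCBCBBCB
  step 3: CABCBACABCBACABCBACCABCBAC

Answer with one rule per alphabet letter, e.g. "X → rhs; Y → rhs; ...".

  step 0 ⇒ step 1: CACC ⇒ BCB·C·BCB·BCB
    A ↦ C
    C ↦ BCB
    B ↦ A  (constrained at step 1)

A->C, B->A, C->BCB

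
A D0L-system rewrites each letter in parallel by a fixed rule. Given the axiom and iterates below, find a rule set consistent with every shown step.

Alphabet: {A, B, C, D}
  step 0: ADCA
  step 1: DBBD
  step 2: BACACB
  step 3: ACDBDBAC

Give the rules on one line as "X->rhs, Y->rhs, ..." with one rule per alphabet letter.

  step 2 ⇒ step 3: BACACB ⇒ AC·D·B·D·B·AC
    A ↦ D
    B ↦ AC
    C ↦ B
  step 0 ⇒ step 1: ADCA ⇒ D·B·B·D
    D ↦ B

A->D, B->AC, C->B, D->B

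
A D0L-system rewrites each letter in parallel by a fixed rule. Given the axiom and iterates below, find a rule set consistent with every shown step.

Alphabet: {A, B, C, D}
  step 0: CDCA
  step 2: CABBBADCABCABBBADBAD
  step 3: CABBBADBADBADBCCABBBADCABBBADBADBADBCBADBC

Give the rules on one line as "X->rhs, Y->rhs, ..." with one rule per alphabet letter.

  step 2 ⇒ step 3: CABBBADCABCABBBADBAD ⇒ CAB·B·BAD·BAD·BAD·B·C·CAB·B·BAD·CAB·B·BAD·BAD·BAD·B·C·BAD·B·C
    A ↦ B
    B ↦ BAD
    C ↦ CAB
    D ↦ C

A->B, B->BAD, C->CAB, D->C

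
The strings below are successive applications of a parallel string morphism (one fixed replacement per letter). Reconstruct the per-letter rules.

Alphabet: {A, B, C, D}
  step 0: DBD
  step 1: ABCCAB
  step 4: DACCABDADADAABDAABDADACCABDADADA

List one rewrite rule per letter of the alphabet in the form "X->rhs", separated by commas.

  step 0 ⇒ step 1: DBD ⇒ AB·CC·AB
    B ↦ CC
    D ↦ AB
    A ↦ DA  (constrained at step 1)
    C ↦ A  (constrained at step 1)

A->DA, B->CC, C->A, D->AB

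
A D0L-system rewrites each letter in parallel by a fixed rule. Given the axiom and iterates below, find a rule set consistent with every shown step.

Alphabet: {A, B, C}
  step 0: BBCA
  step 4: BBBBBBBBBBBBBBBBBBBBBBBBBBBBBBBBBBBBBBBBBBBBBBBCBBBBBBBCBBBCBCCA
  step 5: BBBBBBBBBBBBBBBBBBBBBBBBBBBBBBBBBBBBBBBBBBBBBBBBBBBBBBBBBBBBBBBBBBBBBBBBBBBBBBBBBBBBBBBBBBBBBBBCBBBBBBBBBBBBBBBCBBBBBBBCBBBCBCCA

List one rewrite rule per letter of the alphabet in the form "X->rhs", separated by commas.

A->CA, B->BB, C->BC

  step 4 ⇒ step 5: BBBBBBBBBBBBBBBBBBBBBBBBBBBBBBBBBBBBBBBBBBBBBBBCBBBBBBBCBBBCBCCA ⇒ BB·BB·BB·BB·BB·BB·BB·BB·BB·BB·BB·BB·BB·BB·BB·BB·BB·BB·BB·BB·BB·BB·BB·BB·BB·BB·BB·BB·BB·BB·BB·BB·BB·BB·BB·BB·BB·BB·BB·BB·BB·BB·BB·BB·BB·BB·BB·BC·BB·BB·BB·BB·BB·BB·BB·BC·BB·BB·BB·BC·BB·BC·BC·CA
    A ↦ CA
    B ↦ BB
    C ↦ BC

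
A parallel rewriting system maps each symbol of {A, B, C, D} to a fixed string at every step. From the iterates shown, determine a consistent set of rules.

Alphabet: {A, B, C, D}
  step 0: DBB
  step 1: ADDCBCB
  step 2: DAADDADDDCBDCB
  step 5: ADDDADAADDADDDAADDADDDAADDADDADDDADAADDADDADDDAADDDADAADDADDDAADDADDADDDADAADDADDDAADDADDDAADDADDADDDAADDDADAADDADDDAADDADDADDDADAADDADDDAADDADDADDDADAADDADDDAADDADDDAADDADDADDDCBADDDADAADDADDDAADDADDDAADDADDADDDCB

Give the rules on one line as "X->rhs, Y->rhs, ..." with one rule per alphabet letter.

  step 1 ⇒ step 2: ADDCBCB ⇒ DA·ADD·ADD·D·CB·D·CB
    A ↦ DA
    B ↦ CB
    C ↦ D
    D ↦ ADD

A->DA, B->CB, C->D, D->ADD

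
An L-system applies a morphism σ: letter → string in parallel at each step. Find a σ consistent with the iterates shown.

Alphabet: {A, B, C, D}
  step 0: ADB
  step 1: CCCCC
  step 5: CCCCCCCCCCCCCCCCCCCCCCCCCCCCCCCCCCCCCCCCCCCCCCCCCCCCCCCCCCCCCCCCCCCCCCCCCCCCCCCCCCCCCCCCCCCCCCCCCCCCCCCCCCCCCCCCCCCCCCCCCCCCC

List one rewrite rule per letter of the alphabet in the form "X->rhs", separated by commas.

  step 0 ⇒ step 1: ADB ⇒ C·C·CCC
    A ↦ C
    B ↦ CCC
    D ↦ C
    C ↦ ADB  (constrained at step 1)

A->C, B->CCC, C->ADB, D->C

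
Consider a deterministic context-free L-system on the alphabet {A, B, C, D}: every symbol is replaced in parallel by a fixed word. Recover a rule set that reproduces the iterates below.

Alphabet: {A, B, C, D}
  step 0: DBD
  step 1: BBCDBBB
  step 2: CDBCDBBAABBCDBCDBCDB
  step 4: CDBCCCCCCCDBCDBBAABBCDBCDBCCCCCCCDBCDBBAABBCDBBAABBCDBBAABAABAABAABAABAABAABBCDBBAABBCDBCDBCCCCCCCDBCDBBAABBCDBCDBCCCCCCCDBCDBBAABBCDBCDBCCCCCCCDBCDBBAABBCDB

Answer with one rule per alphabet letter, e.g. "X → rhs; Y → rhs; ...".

  step 1 ⇒ step 2: BBCDBBB ⇒ CDB·CDB·BAA·BB·CDB·CDB·CDB
    B ↦ CDB
    C ↦ BAA
    D ↦ BB
    A ↦ CCC  (constrained at step 2)

A->CCC, B->CDB, C->BAA, D->BB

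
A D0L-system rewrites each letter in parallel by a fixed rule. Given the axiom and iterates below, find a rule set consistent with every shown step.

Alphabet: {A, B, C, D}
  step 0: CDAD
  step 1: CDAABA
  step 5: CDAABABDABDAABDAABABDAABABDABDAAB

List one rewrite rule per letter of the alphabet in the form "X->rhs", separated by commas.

A->AB, B->D, C->CD, D->A

  step 0 ⇒ step 1: CDAD ⇒ CD·A·AB·A
    A ↦ AB
    C ↦ CD
    D ↦ A
    B ↦ D  (constrained at step 1)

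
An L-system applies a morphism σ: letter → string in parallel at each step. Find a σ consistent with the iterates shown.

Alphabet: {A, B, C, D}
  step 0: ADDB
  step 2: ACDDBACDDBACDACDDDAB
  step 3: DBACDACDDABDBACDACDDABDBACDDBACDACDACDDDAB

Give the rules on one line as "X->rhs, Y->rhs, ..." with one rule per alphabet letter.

A->D, B->DAB, C->B, D->ACD

  step 2 ⇒ step 3: ACDDBACDDBACDACDDDAB ⇒ D·B·ACD·ACD·DAB·D·B·ACD·ACD·DAB·D·B·ACD·D·B·ACD·ACD·ACD·D·DAB
    A ↦ D
    B ↦ DAB
    C ↦ B
    D ↦ ACD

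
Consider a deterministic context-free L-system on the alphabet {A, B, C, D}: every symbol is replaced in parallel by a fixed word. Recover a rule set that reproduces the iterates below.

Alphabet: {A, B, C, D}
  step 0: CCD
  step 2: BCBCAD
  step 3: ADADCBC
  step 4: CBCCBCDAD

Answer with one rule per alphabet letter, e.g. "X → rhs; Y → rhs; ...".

  step 3 ⇒ step 4: ADADCBC ⇒ C·BC·C·BC·D·A·D
    A ↦ C
    B ↦ A
    C ↦ D
    D ↦ BC

A->C, B->A, C->D, D->BC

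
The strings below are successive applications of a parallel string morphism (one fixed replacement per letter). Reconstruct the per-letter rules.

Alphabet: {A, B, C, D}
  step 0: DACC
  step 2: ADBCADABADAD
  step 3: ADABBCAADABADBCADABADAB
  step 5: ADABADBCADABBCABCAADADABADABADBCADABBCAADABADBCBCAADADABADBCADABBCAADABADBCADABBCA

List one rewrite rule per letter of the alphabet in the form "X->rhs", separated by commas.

  step 2 ⇒ step 3: ADBCADABADAD ⇒ AD·AB·BC·A·AD·AB·AD·BC·AD·AB·AD·AB
    A ↦ AD
    B ↦ BC
    C ↦ A
    D ↦ AB

A->AD, B->BC, C->A, D->AB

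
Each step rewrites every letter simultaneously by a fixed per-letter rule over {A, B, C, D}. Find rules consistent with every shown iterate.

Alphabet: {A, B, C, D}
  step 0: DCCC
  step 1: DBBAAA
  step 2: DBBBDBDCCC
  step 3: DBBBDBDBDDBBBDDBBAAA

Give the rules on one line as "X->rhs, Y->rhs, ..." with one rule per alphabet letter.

  step 2 ⇒ step 3: DBBBDBDCCC ⇒ DBB·BD·BD·BD·DBB·BD·DBB·A·A·A
    B ↦ BD
    C ↦ A
    D ↦ DBB
  step 1 ⇒ step 2: DBBAAA ⇒ DBB·BD·BD·C·C·C
    A ↦ C

A->C, B->BD, C->A, D->DBB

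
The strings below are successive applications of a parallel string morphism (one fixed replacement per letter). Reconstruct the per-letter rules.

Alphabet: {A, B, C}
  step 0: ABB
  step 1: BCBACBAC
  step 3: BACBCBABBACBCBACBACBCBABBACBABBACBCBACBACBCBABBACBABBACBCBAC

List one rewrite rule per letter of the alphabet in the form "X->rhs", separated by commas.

A->BC, B->BAC, C->BAB

  step 0 ⇒ step 1: ABB ⇒ BC·BAC·BAC
    A ↦ BC
    B ↦ BAC
    C ↦ BAB  (constrained at step 1)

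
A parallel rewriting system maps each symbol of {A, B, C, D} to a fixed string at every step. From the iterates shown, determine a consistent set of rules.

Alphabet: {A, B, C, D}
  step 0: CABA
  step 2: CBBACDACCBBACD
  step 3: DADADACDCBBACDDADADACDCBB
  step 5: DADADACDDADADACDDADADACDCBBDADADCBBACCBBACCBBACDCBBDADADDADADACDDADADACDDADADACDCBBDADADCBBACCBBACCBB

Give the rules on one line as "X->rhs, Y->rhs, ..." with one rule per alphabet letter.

  step 2 ⇒ step 3: CBBACDACCBBACD ⇒ D·AD·AD·AC·D·CBB·AC·D·D·AD·AD·AC·D·CBB
    A ↦ AC
    B ↦ AD
    C ↦ D
    D ↦ CBB

A->AC, B->AD, C->D, D->CBB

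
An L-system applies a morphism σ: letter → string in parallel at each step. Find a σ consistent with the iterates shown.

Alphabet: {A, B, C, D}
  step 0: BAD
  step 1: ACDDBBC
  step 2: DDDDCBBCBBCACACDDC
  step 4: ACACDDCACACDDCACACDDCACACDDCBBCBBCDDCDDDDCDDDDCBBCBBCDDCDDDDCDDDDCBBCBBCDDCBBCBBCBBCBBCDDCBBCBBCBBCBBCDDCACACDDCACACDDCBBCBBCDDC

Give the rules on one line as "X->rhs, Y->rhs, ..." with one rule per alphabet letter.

  step 1 ⇒ step 2: ACDDBBC ⇒ DD·DDC·BBC·BBC·AC·AC·DDC
    A ↦ DD
    B ↦ AC
    C ↦ DDC
    D ↦ BBC

A->DD, B->AC, C->DDC, D->BBC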